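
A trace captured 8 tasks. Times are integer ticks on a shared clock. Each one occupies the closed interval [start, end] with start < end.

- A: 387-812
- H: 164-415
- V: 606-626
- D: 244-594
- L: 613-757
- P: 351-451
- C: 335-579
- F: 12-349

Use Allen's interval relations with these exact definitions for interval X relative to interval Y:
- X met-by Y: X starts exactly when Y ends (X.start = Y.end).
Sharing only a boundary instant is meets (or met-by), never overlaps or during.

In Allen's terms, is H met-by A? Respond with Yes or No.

H = [164, 415], A = [387, 812].
Actual relation of H to A: overlaps.
Asked whether 'met-by' holds → No.

No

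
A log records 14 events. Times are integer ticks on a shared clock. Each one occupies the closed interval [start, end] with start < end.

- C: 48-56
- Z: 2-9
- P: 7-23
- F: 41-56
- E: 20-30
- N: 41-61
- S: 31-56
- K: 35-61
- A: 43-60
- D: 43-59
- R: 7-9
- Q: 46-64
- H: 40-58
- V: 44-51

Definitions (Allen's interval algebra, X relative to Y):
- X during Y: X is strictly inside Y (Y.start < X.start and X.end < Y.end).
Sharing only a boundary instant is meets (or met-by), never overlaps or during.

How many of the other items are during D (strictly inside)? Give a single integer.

Target D = [43, 59].
A [43, 60] → started-by → no.
C [48, 56] → during → counts.
E [20, 30] → before → no.
F [41, 56] → overlaps → no.
H [40, 58] → overlaps → no.
K [35, 61] → contains → no.
N [41, 61] → contains → no.
P [7, 23] → before → no.
Q [46, 64] → overlapped-by → no.
R [7, 9] → before → no.
S [31, 56] → overlaps → no.
V [44, 51] → during → counts.
Z [2, 9] → before → no.
Total: 2.

2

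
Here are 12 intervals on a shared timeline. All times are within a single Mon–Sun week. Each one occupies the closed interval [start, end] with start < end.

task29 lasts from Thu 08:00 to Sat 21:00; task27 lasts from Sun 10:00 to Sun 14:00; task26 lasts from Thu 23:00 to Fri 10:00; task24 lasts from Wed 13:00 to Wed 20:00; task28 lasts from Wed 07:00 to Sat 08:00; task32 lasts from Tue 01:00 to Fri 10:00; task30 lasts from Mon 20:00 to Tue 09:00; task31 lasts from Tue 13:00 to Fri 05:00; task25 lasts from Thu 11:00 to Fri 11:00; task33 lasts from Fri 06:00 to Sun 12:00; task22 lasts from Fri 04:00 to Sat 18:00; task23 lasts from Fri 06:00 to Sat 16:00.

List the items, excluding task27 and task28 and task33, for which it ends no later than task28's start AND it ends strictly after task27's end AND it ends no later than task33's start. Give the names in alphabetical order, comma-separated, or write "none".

none

Conditions: its end is no later than task28's start (X.end <= Wed 07:00) AND its end is strictly after task27's end (X.end > Sun 14:00) AND its end is no later than task33's start (X.end <= Fri 06:00).
task22: end Sat 18:00 <= Wed 07:00? ✗; end Sat 18:00 > Sun 14:00? ✗; end Sat 18:00 <= Fri 06:00? ✗ → no.
task23: end Sat 16:00 <= Wed 07:00? ✗; end Sat 16:00 > Sun 14:00? ✗; end Sat 16:00 <= Fri 06:00? ✗ → no.
task24: end Wed 20:00 <= Wed 07:00? ✗; end Wed 20:00 > Sun 14:00? ✗; end Wed 20:00 <= Fri 06:00? ✓ → no.
task25: end Fri 11:00 <= Wed 07:00? ✗; end Fri 11:00 > Sun 14:00? ✗; end Fri 11:00 <= Fri 06:00? ✗ → no.
task26: end Fri 10:00 <= Wed 07:00? ✗; end Fri 10:00 > Sun 14:00? ✗; end Fri 10:00 <= Fri 06:00? ✗ → no.
task29: end Sat 21:00 <= Wed 07:00? ✗; end Sat 21:00 > Sun 14:00? ✗; end Sat 21:00 <= Fri 06:00? ✗ → no.
task30: end Tue 09:00 <= Wed 07:00? ✓; end Tue 09:00 > Sun 14:00? ✗; end Tue 09:00 <= Fri 06:00? ✓ → no.
task31: end Fri 05:00 <= Wed 07:00? ✗; end Fri 05:00 > Sun 14:00? ✗; end Fri 05:00 <= Fri 06:00? ✓ → no.
task32: end Fri 10:00 <= Wed 07:00? ✗; end Fri 10:00 > Sun 14:00? ✗; end Fri 10:00 <= Fri 06:00? ✗ → no.
Result: none.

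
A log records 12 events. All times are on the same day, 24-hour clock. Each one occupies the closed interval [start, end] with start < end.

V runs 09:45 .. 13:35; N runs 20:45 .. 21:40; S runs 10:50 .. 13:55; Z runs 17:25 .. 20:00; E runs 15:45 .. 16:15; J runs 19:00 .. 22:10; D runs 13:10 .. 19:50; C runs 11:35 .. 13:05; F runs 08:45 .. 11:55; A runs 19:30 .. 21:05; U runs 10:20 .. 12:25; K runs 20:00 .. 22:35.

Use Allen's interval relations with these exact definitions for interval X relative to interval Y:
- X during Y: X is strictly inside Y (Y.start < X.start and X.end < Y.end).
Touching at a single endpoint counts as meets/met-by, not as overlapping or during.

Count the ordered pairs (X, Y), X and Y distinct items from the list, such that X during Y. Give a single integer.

7

Checking all 132 ordered pairs for relation 'during'; matching pairs in alphabetical order:
(A, J): A during J ✓
(C, S): C during S ✓
(C, V): C during V ✓
(E, D): E during D ✓
(N, J): N during J ✓
(N, K): N during K ✓
(U, V): U during V ✓
Count: 7.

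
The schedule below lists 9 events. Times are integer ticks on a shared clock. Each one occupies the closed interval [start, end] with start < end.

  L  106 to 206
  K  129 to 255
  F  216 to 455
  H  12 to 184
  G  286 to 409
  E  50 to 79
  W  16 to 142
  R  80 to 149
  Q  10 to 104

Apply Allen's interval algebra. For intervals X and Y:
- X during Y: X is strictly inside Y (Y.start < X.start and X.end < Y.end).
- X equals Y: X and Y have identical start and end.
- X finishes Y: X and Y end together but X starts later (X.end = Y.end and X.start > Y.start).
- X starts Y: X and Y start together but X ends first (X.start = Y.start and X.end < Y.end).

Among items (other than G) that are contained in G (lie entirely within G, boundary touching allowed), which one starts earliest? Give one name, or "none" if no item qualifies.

Target G = [286, 409].
E [50, 79] → before → excluded.
F [216, 455] → contains → excluded.
H [12, 184] → before → excluded.
K [129, 255] → before → excluded.
L [106, 206] → before → excluded.
Q [10, 104] → before → excluded.
R [80, 149] → before → excluded.
W [16, 142] → before → excluded.
No candidates → none.

none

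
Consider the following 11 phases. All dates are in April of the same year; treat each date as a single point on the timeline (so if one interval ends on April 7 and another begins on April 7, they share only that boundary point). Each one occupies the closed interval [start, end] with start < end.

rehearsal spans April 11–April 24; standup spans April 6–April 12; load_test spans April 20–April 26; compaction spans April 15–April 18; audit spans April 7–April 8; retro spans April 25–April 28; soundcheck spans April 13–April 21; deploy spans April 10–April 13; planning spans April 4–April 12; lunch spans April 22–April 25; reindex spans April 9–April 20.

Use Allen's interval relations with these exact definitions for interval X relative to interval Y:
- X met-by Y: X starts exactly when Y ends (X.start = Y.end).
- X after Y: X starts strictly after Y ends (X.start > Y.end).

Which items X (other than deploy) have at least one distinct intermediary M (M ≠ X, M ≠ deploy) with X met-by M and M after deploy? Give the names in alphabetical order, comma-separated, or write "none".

retro

Target deploy = [April 10, April 13].
Intermediaries M with M after deploy: compaction, load_test, lunch, retro.
Via compaction — items with X met-by compaction: none.
Via load_test — items with X met-by load_test: none.
Via lunch — items with X met-by lunch: retro.
Via retro — items with X met-by retro: none.
Union: retro.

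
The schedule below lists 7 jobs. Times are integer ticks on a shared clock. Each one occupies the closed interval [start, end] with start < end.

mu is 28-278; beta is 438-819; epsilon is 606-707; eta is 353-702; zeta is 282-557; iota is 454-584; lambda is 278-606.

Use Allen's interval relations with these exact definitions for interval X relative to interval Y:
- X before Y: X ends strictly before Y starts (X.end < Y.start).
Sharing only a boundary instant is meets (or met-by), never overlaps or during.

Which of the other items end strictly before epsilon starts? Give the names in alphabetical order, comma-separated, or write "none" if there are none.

iota, mu, zeta

Target epsilon = [606, 707].
beta [438, 819] → contains → no.
eta [353, 702] → overlaps → no.
iota [454, 584] → before → yes.
lambda [278, 606] → meets → no.
mu [28, 278] → before → yes.
zeta [282, 557] → before → yes.
Result: iota, mu, zeta.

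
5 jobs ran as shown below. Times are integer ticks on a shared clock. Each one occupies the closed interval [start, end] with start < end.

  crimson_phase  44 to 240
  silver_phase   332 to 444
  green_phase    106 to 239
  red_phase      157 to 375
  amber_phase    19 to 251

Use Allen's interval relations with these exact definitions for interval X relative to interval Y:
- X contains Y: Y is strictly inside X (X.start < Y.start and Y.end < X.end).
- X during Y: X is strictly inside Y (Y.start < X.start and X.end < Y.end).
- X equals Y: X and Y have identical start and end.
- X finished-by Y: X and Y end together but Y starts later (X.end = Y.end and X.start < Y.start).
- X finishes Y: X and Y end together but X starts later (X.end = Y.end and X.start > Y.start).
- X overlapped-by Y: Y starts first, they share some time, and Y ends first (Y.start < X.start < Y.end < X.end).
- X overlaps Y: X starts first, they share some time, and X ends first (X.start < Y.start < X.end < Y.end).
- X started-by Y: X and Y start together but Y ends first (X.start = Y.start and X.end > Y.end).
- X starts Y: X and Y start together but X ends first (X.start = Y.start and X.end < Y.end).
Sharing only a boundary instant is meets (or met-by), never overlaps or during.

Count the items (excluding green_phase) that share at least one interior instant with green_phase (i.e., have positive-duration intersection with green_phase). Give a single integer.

Target green_phase = [106, 239].
amber_phase [19, 251] → contains → counts.
crimson_phase [44, 240] → contains → counts.
red_phase [157, 375] → overlapped-by → counts.
silver_phase [332, 444] → after → no.
Total: 3.

3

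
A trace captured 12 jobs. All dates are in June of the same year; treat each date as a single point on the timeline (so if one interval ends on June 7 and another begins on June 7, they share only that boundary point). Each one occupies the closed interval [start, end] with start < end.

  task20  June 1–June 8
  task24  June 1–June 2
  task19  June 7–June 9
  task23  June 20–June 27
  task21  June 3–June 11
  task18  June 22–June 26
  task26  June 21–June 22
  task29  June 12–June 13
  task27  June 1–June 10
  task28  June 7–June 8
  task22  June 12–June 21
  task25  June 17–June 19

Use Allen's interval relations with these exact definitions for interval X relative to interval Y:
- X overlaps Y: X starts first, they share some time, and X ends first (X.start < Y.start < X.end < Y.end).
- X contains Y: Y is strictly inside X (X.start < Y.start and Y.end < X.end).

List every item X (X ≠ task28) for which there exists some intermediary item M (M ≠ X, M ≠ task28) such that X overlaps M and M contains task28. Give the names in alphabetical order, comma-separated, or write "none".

task20, task27

Target task28 = [June 7, June 8].
Intermediaries M with M contains task28: task21, task27.
Via task21 — items with X overlaps task21: task20, task27.
Via task27 — items with X overlaps task27: none.
Union: task20, task27.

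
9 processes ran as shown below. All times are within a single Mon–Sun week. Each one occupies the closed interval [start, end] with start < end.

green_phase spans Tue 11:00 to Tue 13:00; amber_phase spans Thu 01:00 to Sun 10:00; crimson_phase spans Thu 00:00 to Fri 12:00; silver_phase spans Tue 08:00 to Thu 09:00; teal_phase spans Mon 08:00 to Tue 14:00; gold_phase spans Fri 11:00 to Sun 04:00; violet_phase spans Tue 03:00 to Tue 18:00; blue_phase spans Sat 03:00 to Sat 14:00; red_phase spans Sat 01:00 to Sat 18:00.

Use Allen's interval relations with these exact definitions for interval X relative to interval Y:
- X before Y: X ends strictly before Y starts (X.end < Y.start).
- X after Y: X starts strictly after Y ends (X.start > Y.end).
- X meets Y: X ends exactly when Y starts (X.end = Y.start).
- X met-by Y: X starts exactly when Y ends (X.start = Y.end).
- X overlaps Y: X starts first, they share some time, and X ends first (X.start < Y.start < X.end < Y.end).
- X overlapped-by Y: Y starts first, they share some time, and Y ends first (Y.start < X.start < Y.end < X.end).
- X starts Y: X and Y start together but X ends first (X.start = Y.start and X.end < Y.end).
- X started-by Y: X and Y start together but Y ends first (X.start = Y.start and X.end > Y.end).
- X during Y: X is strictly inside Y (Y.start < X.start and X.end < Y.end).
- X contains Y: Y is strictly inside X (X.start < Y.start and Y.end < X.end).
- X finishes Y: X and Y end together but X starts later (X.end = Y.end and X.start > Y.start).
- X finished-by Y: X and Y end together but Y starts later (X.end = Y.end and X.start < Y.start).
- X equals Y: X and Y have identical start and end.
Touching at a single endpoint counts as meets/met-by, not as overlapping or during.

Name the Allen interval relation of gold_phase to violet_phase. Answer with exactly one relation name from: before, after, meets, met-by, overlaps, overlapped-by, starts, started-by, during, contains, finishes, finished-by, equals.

gold_phase = [Fri 11:00, Sun 04:00]; violet_phase = [Tue 03:00, Tue 18:00].
Compare endpoints: gold_phase.start > violet_phase.start, gold_phase.start > violet_phase.end, gold_phase.end > violet_phase.start, gold_phase.end > violet_phase.end.
That pattern is 'after'.

after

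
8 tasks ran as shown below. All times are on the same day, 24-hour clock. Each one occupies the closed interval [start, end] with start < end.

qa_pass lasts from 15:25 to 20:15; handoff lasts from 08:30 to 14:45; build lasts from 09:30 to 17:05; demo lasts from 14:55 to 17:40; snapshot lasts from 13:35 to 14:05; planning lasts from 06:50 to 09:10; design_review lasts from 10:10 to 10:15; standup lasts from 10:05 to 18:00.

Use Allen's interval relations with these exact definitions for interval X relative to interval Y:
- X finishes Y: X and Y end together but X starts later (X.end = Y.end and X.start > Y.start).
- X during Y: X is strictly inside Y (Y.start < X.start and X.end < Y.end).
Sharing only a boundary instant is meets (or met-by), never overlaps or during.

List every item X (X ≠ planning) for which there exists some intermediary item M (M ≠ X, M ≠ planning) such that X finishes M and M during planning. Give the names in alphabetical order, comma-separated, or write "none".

none

Target planning = [06:50, 09:10].
Intermediaries M with M during planning: none.
Union: none.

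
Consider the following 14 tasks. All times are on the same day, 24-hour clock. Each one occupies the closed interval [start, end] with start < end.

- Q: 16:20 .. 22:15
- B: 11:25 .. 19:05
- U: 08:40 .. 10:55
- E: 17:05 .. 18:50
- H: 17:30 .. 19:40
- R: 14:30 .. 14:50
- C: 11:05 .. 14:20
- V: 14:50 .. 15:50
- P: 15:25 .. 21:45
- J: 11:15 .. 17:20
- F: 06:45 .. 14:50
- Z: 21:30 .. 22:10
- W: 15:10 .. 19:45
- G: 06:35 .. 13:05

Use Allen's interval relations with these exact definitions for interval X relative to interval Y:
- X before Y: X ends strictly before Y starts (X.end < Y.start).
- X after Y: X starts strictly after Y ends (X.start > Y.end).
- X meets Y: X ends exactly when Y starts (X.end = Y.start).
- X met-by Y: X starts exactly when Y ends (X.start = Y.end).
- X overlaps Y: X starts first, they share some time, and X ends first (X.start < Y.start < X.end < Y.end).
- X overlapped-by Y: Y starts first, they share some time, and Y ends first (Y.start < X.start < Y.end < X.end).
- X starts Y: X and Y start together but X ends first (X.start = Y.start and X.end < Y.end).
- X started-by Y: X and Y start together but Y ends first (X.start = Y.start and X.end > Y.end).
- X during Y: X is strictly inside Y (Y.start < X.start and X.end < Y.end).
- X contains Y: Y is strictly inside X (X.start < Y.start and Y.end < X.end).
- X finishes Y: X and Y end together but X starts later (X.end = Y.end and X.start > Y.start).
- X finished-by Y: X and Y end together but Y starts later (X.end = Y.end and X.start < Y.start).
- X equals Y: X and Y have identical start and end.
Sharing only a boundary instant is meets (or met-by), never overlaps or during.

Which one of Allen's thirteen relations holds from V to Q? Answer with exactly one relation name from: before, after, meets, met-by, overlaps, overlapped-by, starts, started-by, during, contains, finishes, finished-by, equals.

before

V = [14:50, 15:50]; Q = [16:20, 22:15].
Compare endpoints: V.start < Q.start, V.start < Q.end, V.end < Q.start, V.end < Q.end.
That pattern is 'before'.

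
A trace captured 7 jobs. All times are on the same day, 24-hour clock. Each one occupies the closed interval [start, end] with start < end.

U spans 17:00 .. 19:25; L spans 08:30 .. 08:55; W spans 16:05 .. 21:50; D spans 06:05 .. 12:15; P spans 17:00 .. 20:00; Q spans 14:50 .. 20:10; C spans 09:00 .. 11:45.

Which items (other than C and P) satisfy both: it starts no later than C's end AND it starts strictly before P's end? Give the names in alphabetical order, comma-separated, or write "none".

D, L

Conditions: its start is no later than C's end (X.start <= 11:45) AND its start is strictly before P's end (X.start < 20:00).
D: start 06:05 <= 11:45? ✓; start 06:05 < 20:00? ✓ → yes.
L: start 08:30 <= 11:45? ✓; start 08:30 < 20:00? ✓ → yes.
Q: start 14:50 <= 11:45? ✗; start 14:50 < 20:00? ✓ → no.
U: start 17:00 <= 11:45? ✗; start 17:00 < 20:00? ✓ → no.
W: start 16:05 <= 11:45? ✗; start 16:05 < 20:00? ✓ → no.
Result: D, L.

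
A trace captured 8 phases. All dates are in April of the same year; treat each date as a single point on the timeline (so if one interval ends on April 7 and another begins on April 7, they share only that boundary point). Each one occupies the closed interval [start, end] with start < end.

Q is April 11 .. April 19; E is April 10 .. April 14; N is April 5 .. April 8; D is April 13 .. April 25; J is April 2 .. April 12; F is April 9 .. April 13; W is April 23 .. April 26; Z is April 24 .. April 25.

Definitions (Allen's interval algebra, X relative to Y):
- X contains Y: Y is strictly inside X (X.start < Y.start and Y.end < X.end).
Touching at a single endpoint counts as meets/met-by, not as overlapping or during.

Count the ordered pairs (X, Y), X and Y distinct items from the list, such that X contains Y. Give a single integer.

2

Checking all 56 ordered pairs for relation 'contains'; matching pairs in alphabetical order:
(J, N): J contains N ✓
(W, Z): W contains Z ✓
Count: 2.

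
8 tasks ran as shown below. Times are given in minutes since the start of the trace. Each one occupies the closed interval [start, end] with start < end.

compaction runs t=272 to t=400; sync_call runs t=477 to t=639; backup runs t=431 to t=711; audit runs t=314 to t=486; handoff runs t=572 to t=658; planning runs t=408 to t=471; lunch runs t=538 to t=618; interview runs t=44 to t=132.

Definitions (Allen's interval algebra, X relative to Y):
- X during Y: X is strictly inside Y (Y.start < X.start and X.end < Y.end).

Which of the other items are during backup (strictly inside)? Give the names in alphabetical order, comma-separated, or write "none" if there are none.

handoff, lunch, sync_call

Target backup = [t=431, t=711].
audit [t=314, t=486] → overlaps → no.
compaction [t=272, t=400] → before → no.
handoff [t=572, t=658] → during → yes.
interview [t=44, t=132] → before → no.
lunch [t=538, t=618] → during → yes.
planning [t=408, t=471] → overlaps → no.
sync_call [t=477, t=639] → during → yes.
Result: handoff, lunch, sync_call.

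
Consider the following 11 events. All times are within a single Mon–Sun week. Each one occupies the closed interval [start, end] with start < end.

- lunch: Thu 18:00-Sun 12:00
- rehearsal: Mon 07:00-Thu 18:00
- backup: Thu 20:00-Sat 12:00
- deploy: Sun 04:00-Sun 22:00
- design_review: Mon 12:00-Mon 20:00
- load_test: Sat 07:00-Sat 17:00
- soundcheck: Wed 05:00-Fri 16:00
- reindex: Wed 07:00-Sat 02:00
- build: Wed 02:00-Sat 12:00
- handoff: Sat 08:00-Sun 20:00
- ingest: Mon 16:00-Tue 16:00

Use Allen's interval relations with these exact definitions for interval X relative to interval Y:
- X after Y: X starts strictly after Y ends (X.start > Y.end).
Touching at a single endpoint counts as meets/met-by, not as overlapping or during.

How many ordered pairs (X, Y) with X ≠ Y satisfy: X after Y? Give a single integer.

Checking all 110 ordered pairs for relation 'after'; matching pairs in alphabetical order:
(backup, design_review): backup after design_review ✓
(backup, ingest): backup after ingest ✓
(backup, rehearsal): backup after rehearsal ✓
(build, design_review): build after design_review ✓
(build, ingest): build after ingest ✓
(deploy, backup): deploy after backup ✓
(deploy, build): deploy after build ✓
(deploy, design_review): deploy after design_review ✓
(deploy, ingest): deploy after ingest ✓
(deploy, load_test): deploy after load_test ✓
(deploy, rehearsal): deploy after rehearsal ✓
(deploy, reindex): deploy after reindex ✓
(deploy, soundcheck): deploy after soundcheck ✓
(handoff, design_review): handoff after design_review ✓
(handoff, ingest): handoff after ingest ✓
(handoff, rehearsal): handoff after rehearsal ✓
(handoff, reindex): handoff after reindex ✓
(handoff, soundcheck): handoff after soundcheck ✓
(load_test, design_review): load_test after design_review ✓
(load_test, ingest): load_test after ingest ✓
(load_test, rehearsal): load_test after rehearsal ✓
(load_test, reindex): load_test after reindex ✓
(load_test, soundcheck): load_test after soundcheck ✓
(lunch, design_review): lunch after design_review ✓
... plus 5 further pairs not listed.
Count: 29.

29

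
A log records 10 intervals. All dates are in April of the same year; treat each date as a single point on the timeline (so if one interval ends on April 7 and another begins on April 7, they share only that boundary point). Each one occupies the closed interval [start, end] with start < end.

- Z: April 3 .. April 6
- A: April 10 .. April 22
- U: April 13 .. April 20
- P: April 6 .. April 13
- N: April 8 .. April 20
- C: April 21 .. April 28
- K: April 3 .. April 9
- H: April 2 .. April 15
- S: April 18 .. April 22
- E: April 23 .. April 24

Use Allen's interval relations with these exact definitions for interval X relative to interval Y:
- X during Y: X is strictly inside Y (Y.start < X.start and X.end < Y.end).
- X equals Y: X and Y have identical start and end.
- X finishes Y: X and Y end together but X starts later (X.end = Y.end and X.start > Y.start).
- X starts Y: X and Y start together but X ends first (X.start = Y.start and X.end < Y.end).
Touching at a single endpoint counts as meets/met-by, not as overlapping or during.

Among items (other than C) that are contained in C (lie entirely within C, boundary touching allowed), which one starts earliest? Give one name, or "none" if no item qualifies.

E

Target C = [April 21, April 28].
A [April 10, April 22] → overlaps → excluded.
E [April 23, April 24] → during → candidate.
H [April 2, April 15] → before → excluded.
K [April 3, April 9] → before → excluded.
N [April 8, April 20] → before → excluded.
P [April 6, April 13] → before → excluded.
S [April 18, April 22] → overlaps → excluded.
U [April 13, April 20] → before → excluded.
Z [April 3, April 6] → before → excluded.
Among candidates, earliest start is April 23 → E.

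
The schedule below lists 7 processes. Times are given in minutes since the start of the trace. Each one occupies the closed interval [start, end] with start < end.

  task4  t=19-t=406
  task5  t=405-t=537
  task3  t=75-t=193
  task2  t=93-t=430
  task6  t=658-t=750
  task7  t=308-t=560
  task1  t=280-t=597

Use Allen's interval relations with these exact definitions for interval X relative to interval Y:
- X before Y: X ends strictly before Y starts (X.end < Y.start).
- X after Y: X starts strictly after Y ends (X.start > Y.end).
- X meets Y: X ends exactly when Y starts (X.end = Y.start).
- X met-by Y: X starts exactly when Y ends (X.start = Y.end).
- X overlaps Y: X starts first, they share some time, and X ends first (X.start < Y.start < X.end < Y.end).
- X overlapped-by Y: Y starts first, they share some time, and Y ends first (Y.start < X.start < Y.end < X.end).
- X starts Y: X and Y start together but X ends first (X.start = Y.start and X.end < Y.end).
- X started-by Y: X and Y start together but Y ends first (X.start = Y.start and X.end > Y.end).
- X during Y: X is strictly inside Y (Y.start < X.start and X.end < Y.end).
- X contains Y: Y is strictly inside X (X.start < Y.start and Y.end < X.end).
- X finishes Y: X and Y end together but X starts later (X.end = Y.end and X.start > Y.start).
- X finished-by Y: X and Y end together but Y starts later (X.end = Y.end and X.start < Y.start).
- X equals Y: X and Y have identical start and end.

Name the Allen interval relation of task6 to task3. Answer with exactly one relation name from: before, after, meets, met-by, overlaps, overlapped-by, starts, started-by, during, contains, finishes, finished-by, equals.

after

task6 = [t=658, t=750]; task3 = [t=75, t=193].
Compare endpoints: task6.start > task3.start, task6.start > task3.end, task6.end > task3.start, task6.end > task3.end.
That pattern is 'after'.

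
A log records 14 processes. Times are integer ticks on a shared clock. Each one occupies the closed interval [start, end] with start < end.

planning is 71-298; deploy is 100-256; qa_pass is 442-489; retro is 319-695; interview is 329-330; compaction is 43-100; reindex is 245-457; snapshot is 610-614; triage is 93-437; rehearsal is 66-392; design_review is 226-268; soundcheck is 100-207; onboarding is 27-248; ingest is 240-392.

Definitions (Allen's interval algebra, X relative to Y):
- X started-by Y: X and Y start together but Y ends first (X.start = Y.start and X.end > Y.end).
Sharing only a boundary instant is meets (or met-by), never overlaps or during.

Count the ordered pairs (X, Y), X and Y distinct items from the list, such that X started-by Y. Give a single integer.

Checking all 182 ordered pairs for relation 'started-by'; matching pairs in alphabetical order:
(deploy, soundcheck): deploy started-by soundcheck ✓
Count: 1.

1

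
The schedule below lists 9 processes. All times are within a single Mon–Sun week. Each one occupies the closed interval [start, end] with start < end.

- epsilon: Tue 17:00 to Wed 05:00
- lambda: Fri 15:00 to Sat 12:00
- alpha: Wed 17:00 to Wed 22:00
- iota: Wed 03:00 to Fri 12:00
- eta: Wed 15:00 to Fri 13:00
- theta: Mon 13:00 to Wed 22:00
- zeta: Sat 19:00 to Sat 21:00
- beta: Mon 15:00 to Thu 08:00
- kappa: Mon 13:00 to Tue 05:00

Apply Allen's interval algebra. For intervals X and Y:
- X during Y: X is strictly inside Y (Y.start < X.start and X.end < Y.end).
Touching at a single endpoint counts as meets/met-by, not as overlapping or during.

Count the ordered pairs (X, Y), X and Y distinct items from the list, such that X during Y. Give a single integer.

5

Checking all 72 ordered pairs for relation 'during'; matching pairs in alphabetical order:
(alpha, beta): alpha during beta ✓
(alpha, eta): alpha during eta ✓
(alpha, iota): alpha during iota ✓
(epsilon, beta): epsilon during beta ✓
(epsilon, theta): epsilon during theta ✓
Count: 5.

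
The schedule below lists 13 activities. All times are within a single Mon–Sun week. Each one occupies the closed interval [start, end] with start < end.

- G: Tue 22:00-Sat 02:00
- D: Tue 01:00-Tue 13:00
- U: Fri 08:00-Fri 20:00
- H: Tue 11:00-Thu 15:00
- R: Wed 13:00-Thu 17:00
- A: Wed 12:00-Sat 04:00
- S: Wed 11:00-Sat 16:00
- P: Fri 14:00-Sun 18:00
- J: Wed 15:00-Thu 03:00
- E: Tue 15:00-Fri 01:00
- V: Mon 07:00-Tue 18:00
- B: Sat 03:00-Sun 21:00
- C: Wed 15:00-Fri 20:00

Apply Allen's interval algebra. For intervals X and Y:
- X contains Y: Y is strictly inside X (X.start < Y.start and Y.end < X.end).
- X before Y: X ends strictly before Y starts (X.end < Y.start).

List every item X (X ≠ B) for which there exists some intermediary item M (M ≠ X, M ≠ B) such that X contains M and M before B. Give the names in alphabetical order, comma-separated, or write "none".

Target B = [Sat 03:00, Sun 21:00].
Intermediaries M with M before B: C, D, E, G, H, J, R, U, V.
Via C — items with X contains C: A, G, S.
Via D — items with X contains D: V.
Via E — items with X contains E: none.
Via G — items with X contains G: none.
Via H — items with X contains H: none.
Via J — items with X contains J: A, E, G, H, R, S.
Via R — items with X contains R: A, E, G, S.
Via U — items with X contains U: A, G, S.
Via V — items with X contains V: none.
Union: A, E, G, H, R, S, V.

A, E, G, H, R, S, V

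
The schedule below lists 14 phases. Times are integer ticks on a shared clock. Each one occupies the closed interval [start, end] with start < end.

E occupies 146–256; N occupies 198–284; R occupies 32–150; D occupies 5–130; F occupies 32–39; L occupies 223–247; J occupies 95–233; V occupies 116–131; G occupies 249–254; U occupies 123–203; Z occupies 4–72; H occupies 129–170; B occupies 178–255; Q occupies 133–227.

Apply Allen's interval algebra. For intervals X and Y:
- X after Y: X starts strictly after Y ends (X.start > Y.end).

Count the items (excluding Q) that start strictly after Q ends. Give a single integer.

1

Target Q = [133, 227].
B [178, 255] → overlapped-by → no.
D [5, 130] → before → no.
E [146, 256] → overlapped-by → no.
F [32, 39] → before → no.
G [249, 254] → after → counts.
H [129, 170] → overlaps → no.
J [95, 233] → contains → no.
L [223, 247] → overlapped-by → no.
N [198, 284] → overlapped-by → no.
R [32, 150] → overlaps → no.
U [123, 203] → overlaps → no.
V [116, 131] → before → no.
Z [4, 72] → before → no.
Total: 1.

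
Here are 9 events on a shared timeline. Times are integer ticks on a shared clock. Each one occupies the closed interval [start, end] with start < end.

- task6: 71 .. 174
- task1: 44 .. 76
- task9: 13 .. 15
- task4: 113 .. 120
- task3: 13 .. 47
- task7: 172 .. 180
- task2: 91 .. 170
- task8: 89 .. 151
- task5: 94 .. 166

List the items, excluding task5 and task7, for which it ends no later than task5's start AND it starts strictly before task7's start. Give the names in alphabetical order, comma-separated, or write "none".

Conditions: its end is no later than task5's start (X.end <= 94) AND its start is strictly before task7's start (X.start < 172).
task1: end 76 <= 94? ✓; start 44 < 172? ✓ → yes.
task2: end 170 <= 94? ✗; start 91 < 172? ✓ → no.
task3: end 47 <= 94? ✓; start 13 < 172? ✓ → yes.
task4: end 120 <= 94? ✗; start 113 < 172? ✓ → no.
task6: end 174 <= 94? ✗; start 71 < 172? ✓ → no.
task8: end 151 <= 94? ✗; start 89 < 172? ✓ → no.
task9: end 15 <= 94? ✓; start 13 < 172? ✓ → yes.
Result: task1, task3, task9.

task1, task3, task9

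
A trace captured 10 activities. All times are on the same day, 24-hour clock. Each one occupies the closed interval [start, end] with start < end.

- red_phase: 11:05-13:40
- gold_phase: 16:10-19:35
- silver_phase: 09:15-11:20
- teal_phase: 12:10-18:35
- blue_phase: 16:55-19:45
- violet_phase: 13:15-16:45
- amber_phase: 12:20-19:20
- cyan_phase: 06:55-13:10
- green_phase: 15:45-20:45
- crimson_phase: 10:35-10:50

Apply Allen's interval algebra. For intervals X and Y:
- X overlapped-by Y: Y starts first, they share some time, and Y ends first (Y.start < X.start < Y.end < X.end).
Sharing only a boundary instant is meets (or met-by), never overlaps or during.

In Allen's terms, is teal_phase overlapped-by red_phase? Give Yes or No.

Yes

teal_phase = [12:10, 18:35], red_phase = [11:05, 13:40].
Actual relation of teal_phase to red_phase: overlapped-by.
Asked whether 'overlapped-by' holds → Yes.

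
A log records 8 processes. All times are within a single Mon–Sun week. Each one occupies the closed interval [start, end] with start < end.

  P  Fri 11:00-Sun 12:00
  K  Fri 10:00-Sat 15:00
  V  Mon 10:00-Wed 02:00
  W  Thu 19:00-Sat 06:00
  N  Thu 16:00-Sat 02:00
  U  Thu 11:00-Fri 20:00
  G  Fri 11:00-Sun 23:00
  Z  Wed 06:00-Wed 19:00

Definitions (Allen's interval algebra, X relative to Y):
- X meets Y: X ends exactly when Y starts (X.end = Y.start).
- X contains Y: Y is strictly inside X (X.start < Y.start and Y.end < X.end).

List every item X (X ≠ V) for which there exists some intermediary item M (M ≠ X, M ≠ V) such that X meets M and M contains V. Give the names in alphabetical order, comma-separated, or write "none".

none

Target V = [Mon 10:00, Wed 02:00].
Intermediaries M with M contains V: none.
Union: none.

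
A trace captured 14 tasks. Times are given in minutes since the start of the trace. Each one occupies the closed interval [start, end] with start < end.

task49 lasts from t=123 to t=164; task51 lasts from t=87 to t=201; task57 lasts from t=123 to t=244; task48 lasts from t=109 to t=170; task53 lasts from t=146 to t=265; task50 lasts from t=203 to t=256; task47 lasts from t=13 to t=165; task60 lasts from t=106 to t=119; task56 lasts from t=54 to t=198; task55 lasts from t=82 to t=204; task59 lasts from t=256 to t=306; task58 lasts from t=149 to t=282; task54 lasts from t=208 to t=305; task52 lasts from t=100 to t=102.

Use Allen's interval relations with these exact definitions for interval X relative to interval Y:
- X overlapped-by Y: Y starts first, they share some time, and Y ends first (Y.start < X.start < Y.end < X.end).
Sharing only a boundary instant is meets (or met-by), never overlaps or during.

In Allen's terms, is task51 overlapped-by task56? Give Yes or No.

task51 = [t=87, t=201], task56 = [t=54, t=198].
Actual relation of task51 to task56: overlapped-by.
Asked whether 'overlapped-by' holds → Yes.

Yes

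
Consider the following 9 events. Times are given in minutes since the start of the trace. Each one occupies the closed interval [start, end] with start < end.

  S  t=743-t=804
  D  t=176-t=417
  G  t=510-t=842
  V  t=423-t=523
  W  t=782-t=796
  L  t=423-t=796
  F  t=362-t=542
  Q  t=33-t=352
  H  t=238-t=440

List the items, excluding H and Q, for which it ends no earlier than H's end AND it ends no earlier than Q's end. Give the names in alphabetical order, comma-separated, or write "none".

Conditions: its end is no earlier than H's end (X.end >= t=440) AND its end is no earlier than Q's end (X.end >= t=352).
D: end t=417 >= t=440? ✗; end t=417 >= t=352? ✓ → no.
F: end t=542 >= t=440? ✓; end t=542 >= t=352? ✓ → yes.
G: end t=842 >= t=440? ✓; end t=842 >= t=352? ✓ → yes.
L: end t=796 >= t=440? ✓; end t=796 >= t=352? ✓ → yes.
S: end t=804 >= t=440? ✓; end t=804 >= t=352? ✓ → yes.
V: end t=523 >= t=440? ✓; end t=523 >= t=352? ✓ → yes.
W: end t=796 >= t=440? ✓; end t=796 >= t=352? ✓ → yes.
Result: F, G, L, S, V, W.

F, G, L, S, V, W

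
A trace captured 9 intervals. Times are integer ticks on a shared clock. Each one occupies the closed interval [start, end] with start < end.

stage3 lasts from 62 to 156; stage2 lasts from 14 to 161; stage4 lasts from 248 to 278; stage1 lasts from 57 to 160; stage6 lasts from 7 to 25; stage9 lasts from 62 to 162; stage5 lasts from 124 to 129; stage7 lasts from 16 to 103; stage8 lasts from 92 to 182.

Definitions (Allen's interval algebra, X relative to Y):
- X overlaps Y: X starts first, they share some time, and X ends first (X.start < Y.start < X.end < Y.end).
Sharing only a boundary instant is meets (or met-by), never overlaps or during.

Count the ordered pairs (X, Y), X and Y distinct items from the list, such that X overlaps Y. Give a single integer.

Checking all 72 ordered pairs for relation 'overlaps'; matching pairs in alphabetical order:
(stage1, stage8): stage1 overlaps stage8 ✓
(stage1, stage9): stage1 overlaps stage9 ✓
(stage2, stage8): stage2 overlaps stage8 ✓
(stage2, stage9): stage2 overlaps stage9 ✓
(stage3, stage8): stage3 overlaps stage8 ✓
(stage6, stage2): stage6 overlaps stage2 ✓
(stage6, stage7): stage6 overlaps stage7 ✓
(stage7, stage1): stage7 overlaps stage1 ✓
(stage7, stage3): stage7 overlaps stage3 ✓
(stage7, stage8): stage7 overlaps stage8 ✓
(stage7, stage9): stage7 overlaps stage9 ✓
(stage9, stage8): stage9 overlaps stage8 ✓
Count: 12.

12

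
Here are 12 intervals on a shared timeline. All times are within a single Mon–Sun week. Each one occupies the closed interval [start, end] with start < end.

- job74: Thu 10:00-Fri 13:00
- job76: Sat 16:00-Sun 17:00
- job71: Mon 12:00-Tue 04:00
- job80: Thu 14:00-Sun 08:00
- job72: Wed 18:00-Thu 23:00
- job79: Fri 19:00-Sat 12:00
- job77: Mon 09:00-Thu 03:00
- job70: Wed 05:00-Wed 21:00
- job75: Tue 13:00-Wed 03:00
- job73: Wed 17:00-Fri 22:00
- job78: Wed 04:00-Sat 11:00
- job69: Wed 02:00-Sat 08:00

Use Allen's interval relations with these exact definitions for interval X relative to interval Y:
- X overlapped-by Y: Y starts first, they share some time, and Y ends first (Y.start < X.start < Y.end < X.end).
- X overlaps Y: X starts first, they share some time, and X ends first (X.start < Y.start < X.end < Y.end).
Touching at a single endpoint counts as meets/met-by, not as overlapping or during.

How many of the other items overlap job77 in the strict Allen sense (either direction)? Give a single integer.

4

Target job77 = [Mon 09:00, Thu 03:00].
job69 [Wed 02:00, Sat 08:00] → overlapped-by → counts.
job70 [Wed 05:00, Wed 21:00] → during → no.
job71 [Mon 12:00, Tue 04:00] → during → no.
job72 [Wed 18:00, Thu 23:00] → overlapped-by → counts.
job73 [Wed 17:00, Fri 22:00] → overlapped-by → counts.
job74 [Thu 10:00, Fri 13:00] → after → no.
job75 [Tue 13:00, Wed 03:00] → during → no.
job76 [Sat 16:00, Sun 17:00] → after → no.
job78 [Wed 04:00, Sat 11:00] → overlapped-by → counts.
job79 [Fri 19:00, Sat 12:00] → after → no.
job80 [Thu 14:00, Sun 08:00] → after → no.
Total: 4.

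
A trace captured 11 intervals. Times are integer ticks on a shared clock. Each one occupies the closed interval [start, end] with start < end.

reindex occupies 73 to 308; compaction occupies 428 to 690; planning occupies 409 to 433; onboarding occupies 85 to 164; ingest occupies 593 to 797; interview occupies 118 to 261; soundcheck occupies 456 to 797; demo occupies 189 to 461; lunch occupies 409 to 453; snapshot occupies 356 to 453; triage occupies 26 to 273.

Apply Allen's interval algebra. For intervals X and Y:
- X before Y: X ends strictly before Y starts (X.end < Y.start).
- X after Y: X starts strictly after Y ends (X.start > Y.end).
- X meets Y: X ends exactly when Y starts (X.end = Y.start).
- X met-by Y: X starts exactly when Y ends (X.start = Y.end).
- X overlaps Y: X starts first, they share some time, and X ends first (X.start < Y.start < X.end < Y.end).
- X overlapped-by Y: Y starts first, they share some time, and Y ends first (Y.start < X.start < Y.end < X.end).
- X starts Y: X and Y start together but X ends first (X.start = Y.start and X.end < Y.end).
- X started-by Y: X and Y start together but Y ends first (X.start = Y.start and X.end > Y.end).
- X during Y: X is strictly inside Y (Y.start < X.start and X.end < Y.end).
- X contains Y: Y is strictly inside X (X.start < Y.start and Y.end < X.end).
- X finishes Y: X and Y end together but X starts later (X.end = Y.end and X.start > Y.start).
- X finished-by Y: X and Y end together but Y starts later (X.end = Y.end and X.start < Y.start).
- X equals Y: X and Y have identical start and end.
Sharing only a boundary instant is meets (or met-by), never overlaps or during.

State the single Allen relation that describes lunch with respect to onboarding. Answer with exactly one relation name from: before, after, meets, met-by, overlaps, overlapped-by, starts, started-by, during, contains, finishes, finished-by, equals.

lunch = [409, 453]; onboarding = [85, 164].
Compare endpoints: lunch.start > onboarding.start, lunch.start > onboarding.end, lunch.end > onboarding.start, lunch.end > onboarding.end.
That pattern is 'after'.

after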